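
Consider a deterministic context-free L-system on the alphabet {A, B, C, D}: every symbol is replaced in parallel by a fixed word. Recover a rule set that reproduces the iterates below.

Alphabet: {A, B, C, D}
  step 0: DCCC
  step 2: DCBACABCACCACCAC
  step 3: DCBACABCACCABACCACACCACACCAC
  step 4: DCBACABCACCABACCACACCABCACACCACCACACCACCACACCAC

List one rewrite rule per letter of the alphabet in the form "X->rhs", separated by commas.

  step 3 ⇒ step 4: DCBACABCACCABACCACACCACACCAC ⇒ DCB·AC·AB·C·AC·C·AB·AC·C·AC·AC·C·AB·C·AC·AC·C·AC·C·AC·AC·C·AC·C·AC·AC·C·AC
    A ↦ C
    B ↦ AB
    C ↦ AC
    D ↦ DCB

A->C, B->AB, C->AC, D->DCB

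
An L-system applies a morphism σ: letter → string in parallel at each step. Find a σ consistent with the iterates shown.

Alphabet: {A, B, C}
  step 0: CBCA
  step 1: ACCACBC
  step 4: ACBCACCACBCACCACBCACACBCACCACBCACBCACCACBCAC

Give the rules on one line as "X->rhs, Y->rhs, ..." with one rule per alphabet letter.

  step 0 ⇒ step 1: CBCA ⇒ AC·C·AC·BC
    A ↦ BC
    B ↦ C
    C ↦ AC

A->BC, B->C, C->AC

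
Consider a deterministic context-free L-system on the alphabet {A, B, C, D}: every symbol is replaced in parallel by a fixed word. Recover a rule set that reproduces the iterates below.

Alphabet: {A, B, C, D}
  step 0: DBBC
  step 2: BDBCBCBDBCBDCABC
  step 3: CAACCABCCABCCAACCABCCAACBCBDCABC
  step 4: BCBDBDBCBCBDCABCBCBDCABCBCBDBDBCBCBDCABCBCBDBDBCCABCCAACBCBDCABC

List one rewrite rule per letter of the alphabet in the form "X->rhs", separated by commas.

  step 3 ⇒ step 4: CAACCABCCABCCAACCABCCAACBCBDCABC ⇒ BC·BD·BD·BC·BC·BD·CA·BC·BC·BD·CA·BC·BC·BD·BD·BC·BC·BD·CA·BC·BC·BD·BD·BC·CA·BC·CA·AC·BC·BD·CA·BC
    A ↦ BD
    B ↦ CA
    C ↦ BC
    D ↦ AC

A->BD, B->CA, C->BC, D->AC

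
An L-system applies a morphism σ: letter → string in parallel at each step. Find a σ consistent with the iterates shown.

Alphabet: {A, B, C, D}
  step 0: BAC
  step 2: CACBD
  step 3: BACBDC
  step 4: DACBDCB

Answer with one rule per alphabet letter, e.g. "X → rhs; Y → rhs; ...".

A->AC, B->D, C->B, D->C

  step 3 ⇒ step 4: BACBDC ⇒ D·AC·B·D·C·B
    A ↦ AC
    B ↦ D
    C ↦ B
    D ↦ C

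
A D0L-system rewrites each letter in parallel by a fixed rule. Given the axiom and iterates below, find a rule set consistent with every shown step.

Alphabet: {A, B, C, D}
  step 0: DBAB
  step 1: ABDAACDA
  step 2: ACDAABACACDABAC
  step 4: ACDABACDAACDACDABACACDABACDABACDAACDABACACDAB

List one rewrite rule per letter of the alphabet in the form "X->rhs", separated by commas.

  step 1 ⇒ step 2: ABDAACDA ⇒ AC·DA·AB·AC·AC·D·AB·AC
    A ↦ AC
    B ↦ DA
    C ↦ D
    D ↦ AB

A->AC, B->DA, C->D, D->AB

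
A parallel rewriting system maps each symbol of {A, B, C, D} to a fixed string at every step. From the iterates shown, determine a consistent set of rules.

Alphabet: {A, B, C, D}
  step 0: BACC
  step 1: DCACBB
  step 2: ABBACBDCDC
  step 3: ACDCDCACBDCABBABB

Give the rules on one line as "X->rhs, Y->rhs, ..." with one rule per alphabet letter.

  step 2 ⇒ step 3: ABBACBDCDC ⇒ AC·DC·DC·AC·B·DC·AB·B·AB·B
    A ↦ AC
    B ↦ DC
    C ↦ B
    D ↦ AB

A->AC, B->DC, C->B, D->AB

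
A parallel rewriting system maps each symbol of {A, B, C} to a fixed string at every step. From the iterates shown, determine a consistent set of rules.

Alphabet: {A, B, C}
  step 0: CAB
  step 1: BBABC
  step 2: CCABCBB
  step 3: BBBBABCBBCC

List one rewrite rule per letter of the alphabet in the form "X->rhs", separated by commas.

A->AB, B->C, C->BB

  step 2 ⇒ step 3: CCABCBB ⇒ BB·BB·AB·C·BB·C·C
    A ↦ AB
    B ↦ C
    C ↦ BB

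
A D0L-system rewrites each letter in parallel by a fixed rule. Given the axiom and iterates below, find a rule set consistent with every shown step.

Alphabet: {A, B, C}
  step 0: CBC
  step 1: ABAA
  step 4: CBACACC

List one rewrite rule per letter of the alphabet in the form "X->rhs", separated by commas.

A->C, B->BA, C->A

  step 0 ⇒ step 1: CBC ⇒ A·BA·A
    B ↦ BA
    C ↦ A
    A ↦ C  (constrained at step 1)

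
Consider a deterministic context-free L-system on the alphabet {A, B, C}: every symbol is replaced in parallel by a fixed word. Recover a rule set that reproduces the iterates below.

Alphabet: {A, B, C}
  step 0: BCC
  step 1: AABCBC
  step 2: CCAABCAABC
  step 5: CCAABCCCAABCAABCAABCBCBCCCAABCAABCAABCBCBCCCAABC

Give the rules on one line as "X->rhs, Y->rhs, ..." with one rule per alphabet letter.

A->C, B->AA, C->BC

  step 1 ⇒ step 2: AABCBC ⇒ C·C·AA·BC·AA·BC
    A ↦ C
    B ↦ AA
    C ↦ BC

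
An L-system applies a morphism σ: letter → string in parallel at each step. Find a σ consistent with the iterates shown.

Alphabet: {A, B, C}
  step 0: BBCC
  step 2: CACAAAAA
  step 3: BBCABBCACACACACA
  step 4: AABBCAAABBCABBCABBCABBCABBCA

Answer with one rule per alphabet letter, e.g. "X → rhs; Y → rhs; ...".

  step 3 ⇒ step 4: BBCABBCACACACACA ⇒ A·A·BB·CA·A·A·BB·CA·BB·CA·BB·CA·BB·CA·BB·CA
    A ↦ CA
    B ↦ A
    C ↦ BB

A->CA, B->A, C->BB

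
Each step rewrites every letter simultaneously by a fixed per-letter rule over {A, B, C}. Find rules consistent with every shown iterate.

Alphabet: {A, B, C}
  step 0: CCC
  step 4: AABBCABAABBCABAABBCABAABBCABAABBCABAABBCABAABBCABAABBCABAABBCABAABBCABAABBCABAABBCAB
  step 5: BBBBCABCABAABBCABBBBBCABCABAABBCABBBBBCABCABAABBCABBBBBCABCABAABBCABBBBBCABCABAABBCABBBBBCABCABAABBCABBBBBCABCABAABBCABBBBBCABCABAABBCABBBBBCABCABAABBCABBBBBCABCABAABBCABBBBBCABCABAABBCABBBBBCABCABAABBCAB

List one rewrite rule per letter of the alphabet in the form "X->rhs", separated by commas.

A->BB, B->CAB, C->AA

  step 4 ⇒ step 5: AABBCABAABBCABAABBCABAABBCABAABBCABAABBCABAABBCABAABBCABAABBCABAABBCABAABBCABAABBCAB ⇒ BB·BB·CAB·CAB·AA·BB·CAB·BB·BB·CAB·CAB·AA·BB·CAB·BB·BB·CAB·CAB·AA·BB·CAB·BB·BB·CAB·CAB·AA·BB·CAB·BB·BB·CAB·CAB·AA·BB·CAB·BB·BB·CAB·CAB·AA·BB·CAB·BB·BB·CAB·CAB·AA·BB·CAB·BB·BB·CAB·CAB·AA·BB·CAB·BB·BB·CAB·CAB·AA·BB·CAB·BB·BB·CAB·CAB·AA·BB·CAB·BB·BB·CAB·CAB·AA·BB·CAB·BB·BB·CAB·CAB·AA·BB·CAB
    A ↦ BB
    B ↦ CAB
    C ↦ AA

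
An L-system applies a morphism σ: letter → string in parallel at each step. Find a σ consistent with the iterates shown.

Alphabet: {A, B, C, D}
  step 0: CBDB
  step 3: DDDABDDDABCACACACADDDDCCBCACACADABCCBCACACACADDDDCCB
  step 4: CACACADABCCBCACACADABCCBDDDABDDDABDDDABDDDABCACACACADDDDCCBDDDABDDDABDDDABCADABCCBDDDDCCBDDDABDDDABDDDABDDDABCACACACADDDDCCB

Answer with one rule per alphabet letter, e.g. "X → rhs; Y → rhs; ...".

  step 3 ⇒ step 4: DDDABDDDABCACACACADDDDCCBCACACADABCCBCACACACADDDDCCB ⇒ CA·CA·CA·DAB·CCB·CA·CA·CA·DAB·CCB·DD·DAB·DD·DAB·DD·DAB·DD·DAB·CA·CA·CA·CA·DD·DD·CCB·DD·DAB·DD·DAB·DD·DAB·CA·DAB·CCB·DD·DD·CCB·DD·DAB·DD·DAB·DD·DAB·DD·DAB·CA·CA·CA·CA·DD·DD·CCB
    A ↦ DAB
    B ↦ CCB
    C ↦ DD
    D ↦ CA

A->DAB, B->CCB, C->DD, D->CA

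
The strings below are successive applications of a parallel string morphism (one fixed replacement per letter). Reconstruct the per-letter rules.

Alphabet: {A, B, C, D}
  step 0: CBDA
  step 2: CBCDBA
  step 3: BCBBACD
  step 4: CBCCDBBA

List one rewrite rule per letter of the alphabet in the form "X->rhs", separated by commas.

  step 3 ⇒ step 4: BCBBACD ⇒ C·B·C·C·D·B·BA
    A ↦ D
    B ↦ C
    C ↦ B
    D ↦ BA

A->D, B->C, C->B, D->BA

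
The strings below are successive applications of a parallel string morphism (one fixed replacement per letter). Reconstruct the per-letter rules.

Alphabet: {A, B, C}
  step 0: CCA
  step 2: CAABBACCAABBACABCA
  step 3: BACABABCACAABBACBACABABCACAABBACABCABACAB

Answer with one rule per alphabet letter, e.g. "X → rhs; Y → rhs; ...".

  step 2 ⇒ step 3: CAABBACCAABBACABCA ⇒ BAC·AB·AB·CA·CA·AB·BAC·BAC·AB·AB·CA·CA·AB·BAC·AB·CA·BAC·AB
    A ↦ AB
    B ↦ CA
    C ↦ BAC

A->AB, B->CA, C->BAC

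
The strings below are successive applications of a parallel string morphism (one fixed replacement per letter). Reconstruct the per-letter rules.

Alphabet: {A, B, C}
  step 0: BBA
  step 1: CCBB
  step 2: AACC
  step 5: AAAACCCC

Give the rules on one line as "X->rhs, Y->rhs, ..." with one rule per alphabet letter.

A->BB, B->C, C->A

  step 1 ⇒ step 2: CCBB ⇒ A·A·C·C
    B ↦ C
    C ↦ A
  step 0 ⇒ step 1: BBA ⇒ C·C·BB
    A ↦ BB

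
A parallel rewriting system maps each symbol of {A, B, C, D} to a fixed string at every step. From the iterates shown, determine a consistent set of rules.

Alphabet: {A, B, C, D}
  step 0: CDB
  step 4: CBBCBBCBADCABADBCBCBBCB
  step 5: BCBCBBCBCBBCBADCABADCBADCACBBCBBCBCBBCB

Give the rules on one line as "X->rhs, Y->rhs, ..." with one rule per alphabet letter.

A->AD, B->CB, C->B, D->CA

  step 4 ⇒ step 5: CBBCBBCBADCABADBCBCBBCB ⇒ B·CB·CB·B·CB·CB·B·CB·AD·CA·B·AD·CB·AD·CA·CB·B·CB·B·CB·CB·B·CB
    A ↦ AD
    B ↦ CB
    C ↦ B
    D ↦ CA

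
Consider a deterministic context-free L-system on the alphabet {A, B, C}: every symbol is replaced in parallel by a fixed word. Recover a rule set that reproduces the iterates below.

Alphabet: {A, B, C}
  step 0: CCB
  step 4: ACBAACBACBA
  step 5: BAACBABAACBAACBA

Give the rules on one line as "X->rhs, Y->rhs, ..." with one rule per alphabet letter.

  step 4 ⇒ step 5: ACBAACBACBA ⇒ BA·A·C·BA·BA·A·C·BA·A·C·BA
    A ↦ BA
    B ↦ C
    C ↦ A

A->BA, B->C, C->A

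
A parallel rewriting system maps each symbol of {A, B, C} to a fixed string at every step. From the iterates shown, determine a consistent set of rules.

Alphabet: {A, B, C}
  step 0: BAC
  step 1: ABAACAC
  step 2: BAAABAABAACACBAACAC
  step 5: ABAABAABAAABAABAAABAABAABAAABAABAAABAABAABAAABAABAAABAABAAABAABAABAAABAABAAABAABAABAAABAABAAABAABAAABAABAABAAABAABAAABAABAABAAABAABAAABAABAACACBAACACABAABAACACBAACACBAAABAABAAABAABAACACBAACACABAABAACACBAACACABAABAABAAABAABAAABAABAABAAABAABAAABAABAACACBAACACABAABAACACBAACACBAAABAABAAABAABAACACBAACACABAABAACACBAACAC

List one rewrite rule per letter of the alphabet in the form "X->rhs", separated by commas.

A->BAA, B->A, C->CAC

  step 1 ⇒ step 2: ABAACAC ⇒ BAA·A·BAA·BAA·CAC·BAA·CAC
    A ↦ BAA
    B ↦ A
    C ↦ CAC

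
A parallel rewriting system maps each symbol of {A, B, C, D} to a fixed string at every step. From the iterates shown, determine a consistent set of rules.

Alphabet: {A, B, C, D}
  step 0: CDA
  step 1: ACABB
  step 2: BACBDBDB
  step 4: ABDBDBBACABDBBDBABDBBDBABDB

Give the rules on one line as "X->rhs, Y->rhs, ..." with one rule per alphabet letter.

A->B, B->DB, C->AC, D->AB

  step 1 ⇒ step 2: ACABB ⇒ B·AC·B·DB·DB
    A ↦ B
    B ↦ DB
    C ↦ AC
  step 0 ⇒ step 1: CDA ⇒ AC·AB·B
    D ↦ AB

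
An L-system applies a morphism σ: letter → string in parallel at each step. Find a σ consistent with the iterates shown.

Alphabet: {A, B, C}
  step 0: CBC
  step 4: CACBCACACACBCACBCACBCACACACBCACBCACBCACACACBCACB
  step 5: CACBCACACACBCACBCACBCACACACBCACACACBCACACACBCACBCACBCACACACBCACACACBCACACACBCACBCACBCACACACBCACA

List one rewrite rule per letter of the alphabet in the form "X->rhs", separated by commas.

A->CB, B->CA, C->CA

  step 4 ⇒ step 5: CACBCACACACBCACBCACBCACACACBCACBCACBCACACACBCACB ⇒ CA·CB·CA·CA·CA·CB·CA·CB·CA·CB·CA·CA·CA·CB·CA·CA·CA·CB·CA·CA·CA·CB·CA·CB·CA·CB·CA·CA·CA·CB·CA·CA·CA·CB·CA·CA·CA·CB·CA·CB·CA·CB·CA·CA·CA·CB·CA·CA
    A ↦ CB
    B ↦ CA
    C ↦ CA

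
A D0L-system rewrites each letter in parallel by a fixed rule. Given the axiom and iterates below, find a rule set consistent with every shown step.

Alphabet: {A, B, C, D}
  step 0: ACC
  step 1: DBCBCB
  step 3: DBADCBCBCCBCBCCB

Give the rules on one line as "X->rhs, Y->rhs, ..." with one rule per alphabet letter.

  step 0 ⇒ step 1: ACC ⇒ DB·CB·CB
    A ↦ DB
    C ↦ CB
    B ↦ C  (constrained at step 1)
    D ↦ AD  (constrained at step 1)

A->DB, B->C, C->CB, D->AD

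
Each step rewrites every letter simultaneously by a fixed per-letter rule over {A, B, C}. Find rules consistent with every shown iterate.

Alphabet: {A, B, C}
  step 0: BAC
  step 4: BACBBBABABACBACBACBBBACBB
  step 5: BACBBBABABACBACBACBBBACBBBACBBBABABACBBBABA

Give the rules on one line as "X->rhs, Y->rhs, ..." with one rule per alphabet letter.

A->C, B->BA, C->BB

  step 4 ⇒ step 5: BACBBBABABACBACBACBBBACBB ⇒ BA·C·BB·BA·BA·BA·C·BA·C·BA·C·BB·BA·C·BB·BA·C·BB·BA·BA·BA·C·BB·BA·BA
    A ↦ C
    B ↦ BA
    C ↦ BB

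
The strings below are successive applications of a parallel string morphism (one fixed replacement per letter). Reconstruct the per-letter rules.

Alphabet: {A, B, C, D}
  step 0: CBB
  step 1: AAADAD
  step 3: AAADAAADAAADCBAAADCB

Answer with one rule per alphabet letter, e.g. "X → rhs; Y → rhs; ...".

  step 0 ⇒ step 1: CBB ⇒ AA·AD·AD
    B ↦ AD
    C ↦ AA
    A ↦ CB  (constrained at step 1)
    D ↦ A  (constrained at step 1)

A->CB, B->AD, C->AA, D->A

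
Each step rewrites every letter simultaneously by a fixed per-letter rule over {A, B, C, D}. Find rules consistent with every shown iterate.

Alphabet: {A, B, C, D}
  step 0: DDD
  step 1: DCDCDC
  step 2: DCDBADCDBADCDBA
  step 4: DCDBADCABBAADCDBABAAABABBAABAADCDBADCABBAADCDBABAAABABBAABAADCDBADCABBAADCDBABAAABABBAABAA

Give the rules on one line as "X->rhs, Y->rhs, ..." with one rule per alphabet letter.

  step 1 ⇒ step 2: DCDCDC ⇒ DC·DBA·DC·DBA·DC·DBA
    C ↦ DBA
    D ↦ DC
    A ↦ BAA  (constrained at step 2)
    B ↦ AB  (constrained at step 2)

A->BAA, B->AB, C->DBA, D->DC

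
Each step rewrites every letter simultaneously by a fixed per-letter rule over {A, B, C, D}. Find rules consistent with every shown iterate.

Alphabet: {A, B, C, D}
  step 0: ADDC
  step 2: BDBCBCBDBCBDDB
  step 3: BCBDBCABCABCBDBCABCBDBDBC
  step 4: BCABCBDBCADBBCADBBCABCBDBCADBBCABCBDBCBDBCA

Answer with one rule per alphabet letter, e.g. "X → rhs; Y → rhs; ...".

  step 3 ⇒ step 4: BCBDBCABCABCBDBCABCBDBDBC ⇒ BC·A·BC·BD·BC·A·DB·BC·A·DB·BC·A·BC·BD·BC·A·DB·BC·A·BC·BD·BC·BD·BC·A
    A ↦ DB
    B ↦ BC
    C ↦ A
    D ↦ BD

A->DB, B->BC, C->A, D->BD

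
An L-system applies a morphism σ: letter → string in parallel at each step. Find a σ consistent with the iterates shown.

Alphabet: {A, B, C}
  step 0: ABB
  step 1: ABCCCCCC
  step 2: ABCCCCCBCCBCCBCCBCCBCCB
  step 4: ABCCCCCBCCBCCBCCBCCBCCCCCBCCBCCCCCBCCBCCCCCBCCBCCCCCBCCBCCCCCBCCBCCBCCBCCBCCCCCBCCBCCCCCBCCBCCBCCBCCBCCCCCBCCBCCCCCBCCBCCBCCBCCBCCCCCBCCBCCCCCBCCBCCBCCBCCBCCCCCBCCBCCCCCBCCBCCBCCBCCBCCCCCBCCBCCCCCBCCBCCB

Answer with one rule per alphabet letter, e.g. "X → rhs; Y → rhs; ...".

A->AB, B->CCC, C->CCB

  step 1 ⇒ step 2: ABCCCCCC ⇒ AB·CCC·CCB·CCB·CCB·CCB·CCB·CCB
    A ↦ AB
    B ↦ CCC
    C ↦ CCB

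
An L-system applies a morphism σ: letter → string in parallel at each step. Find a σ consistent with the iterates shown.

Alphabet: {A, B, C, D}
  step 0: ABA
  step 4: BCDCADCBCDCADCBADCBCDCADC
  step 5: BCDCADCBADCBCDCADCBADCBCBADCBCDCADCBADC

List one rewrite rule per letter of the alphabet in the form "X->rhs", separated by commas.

A->B, B->BC, C->DC, D->A

  step 4 ⇒ step 5: BCDCADCBCDCADCBADCBCDCADC ⇒ BC·DC·A·DC·B·A·DC·BC·DC·A·DC·B·A·DC·BC·B·A·DC·BC·DC·A·DC·B·A·DC
    A ↦ B
    B ↦ BC
    C ↦ DC
    D ↦ A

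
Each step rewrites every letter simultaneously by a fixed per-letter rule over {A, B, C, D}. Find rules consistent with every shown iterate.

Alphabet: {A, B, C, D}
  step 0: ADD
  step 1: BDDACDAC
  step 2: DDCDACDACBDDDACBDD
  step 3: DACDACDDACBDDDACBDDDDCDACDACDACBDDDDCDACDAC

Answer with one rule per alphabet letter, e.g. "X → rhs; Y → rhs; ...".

A->BD, B->DDC, C->D, D->DAC

  step 2 ⇒ step 3: DDCDACDACBDDDACBDD ⇒ DAC·DAC·D·DAC·BD·D·DAC·BD·D·DDC·DAC·DAC·DAC·BD·D·DDC·DAC·DAC
    A ↦ BD
    B ↦ DDC
    C ↦ D
    D ↦ DAC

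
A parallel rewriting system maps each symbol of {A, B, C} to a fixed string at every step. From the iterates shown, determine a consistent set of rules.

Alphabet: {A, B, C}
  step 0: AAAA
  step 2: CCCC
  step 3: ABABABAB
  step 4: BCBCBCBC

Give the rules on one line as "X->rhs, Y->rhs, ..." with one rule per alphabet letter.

  step 3 ⇒ step 4: ABABABAB ⇒ B·C·B·C·B·C·B·C
    A ↦ B
    B ↦ C
  step 2 ⇒ step 3: CCCC ⇒ AB·AB·AB·AB
    C ↦ AB

A->B, B->C, C->AB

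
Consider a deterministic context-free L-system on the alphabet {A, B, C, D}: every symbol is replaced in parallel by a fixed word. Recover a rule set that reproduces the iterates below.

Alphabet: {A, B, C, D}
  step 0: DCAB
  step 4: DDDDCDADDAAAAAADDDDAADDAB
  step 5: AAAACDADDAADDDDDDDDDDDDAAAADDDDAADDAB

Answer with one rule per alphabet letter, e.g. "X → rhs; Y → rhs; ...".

  step 4 ⇒ step 5: DDDDCDADDAAAAAADDDDAADDAB ⇒ A·A·A·A·CD·A·DD·A·A·DD·DD·DD·DD·DD·DD·A·A·A·A·DD·DD·A·A·DD·AB
    A ↦ DD
    B ↦ AB
    C ↦ CD
    D ↦ A

A->DD, B->AB, C->CD, D->A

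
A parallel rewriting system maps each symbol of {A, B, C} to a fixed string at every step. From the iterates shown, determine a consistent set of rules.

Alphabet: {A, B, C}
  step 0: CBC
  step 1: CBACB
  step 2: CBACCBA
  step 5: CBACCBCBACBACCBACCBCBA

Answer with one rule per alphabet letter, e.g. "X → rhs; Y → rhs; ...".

A->C, B->A, C->CB

  step 1 ⇒ step 2: CBACB ⇒ CB·A·C·CB·A
    A ↦ C
    B ↦ A
    C ↦ CB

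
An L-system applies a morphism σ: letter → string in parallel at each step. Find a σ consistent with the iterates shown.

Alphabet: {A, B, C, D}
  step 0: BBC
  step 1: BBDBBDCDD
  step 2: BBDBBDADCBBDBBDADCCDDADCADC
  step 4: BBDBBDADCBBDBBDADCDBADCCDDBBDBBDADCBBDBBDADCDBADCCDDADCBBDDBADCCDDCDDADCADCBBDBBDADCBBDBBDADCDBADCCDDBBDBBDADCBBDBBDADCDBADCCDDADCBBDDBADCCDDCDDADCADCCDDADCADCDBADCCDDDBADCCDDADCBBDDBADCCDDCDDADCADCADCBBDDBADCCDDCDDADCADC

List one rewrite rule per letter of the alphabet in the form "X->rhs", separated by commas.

  step 1 ⇒ step 2: BBDBBDCDD ⇒ BBD·BBD·ADC·BBD·BBD·ADC·CDD·ADC·ADC
    B ↦ BBD
    C ↦ CDD
    D ↦ ADC
    A ↦ DB  (constrained at step 2)

A->DB, B->BBD, C->CDD, D->ADC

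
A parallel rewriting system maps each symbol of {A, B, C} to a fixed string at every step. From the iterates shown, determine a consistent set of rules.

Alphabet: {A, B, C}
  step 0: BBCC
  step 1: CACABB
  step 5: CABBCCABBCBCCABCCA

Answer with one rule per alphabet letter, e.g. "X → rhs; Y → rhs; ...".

  step 0 ⇒ step 1: BBCC ⇒ CA·CA·B·B
    B ↦ CA
    C ↦ B
    A ↦ C  (constrained at step 1)

A->C, B->CA, C->B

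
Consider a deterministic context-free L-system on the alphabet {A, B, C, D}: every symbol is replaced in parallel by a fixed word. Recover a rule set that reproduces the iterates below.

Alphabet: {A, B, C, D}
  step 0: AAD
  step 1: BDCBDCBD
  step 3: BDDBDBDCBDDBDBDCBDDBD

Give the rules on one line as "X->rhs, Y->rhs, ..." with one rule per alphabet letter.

A->BDC, B->D, C->A, D->BD

  step 0 ⇒ step 1: AAD ⇒ BDC·BDC·BD
    A ↦ BDC
    D ↦ BD
    B ↦ D  (constrained at step 1)
    C ↦ A  (constrained at step 1)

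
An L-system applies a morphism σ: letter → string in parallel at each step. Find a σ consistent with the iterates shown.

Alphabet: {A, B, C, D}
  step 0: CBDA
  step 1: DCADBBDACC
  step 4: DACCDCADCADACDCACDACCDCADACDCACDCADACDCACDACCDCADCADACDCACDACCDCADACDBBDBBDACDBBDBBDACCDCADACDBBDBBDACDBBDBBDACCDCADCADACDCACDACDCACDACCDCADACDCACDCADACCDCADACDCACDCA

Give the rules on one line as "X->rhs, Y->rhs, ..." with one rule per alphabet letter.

A->C, B->DBB, C->DCA, D->DAC

  step 0 ⇒ step 1: CBDA ⇒ DCA·DBB·DAC·C
    A ↦ C
    B ↦ DBB
    C ↦ DCA
    D ↦ DAC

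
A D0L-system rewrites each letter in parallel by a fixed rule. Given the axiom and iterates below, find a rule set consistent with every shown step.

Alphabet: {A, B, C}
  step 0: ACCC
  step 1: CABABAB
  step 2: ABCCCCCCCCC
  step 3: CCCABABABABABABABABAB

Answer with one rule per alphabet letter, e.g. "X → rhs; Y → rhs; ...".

A->C, B->CC, C->AB

  step 2 ⇒ step 3: ABCCCCCCCCC ⇒ C·CC·AB·AB·AB·AB·AB·AB·AB·AB·AB
    A ↦ C
    B ↦ CC
    C ↦ AB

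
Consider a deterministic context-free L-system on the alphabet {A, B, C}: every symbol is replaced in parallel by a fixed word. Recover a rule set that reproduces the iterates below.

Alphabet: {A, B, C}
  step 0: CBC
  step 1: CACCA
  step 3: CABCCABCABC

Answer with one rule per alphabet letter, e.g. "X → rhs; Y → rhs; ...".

  step 0 ⇒ step 1: CBC ⇒ CA·C·CA
    B ↦ C
    C ↦ CA
    A ↦ B  (constrained at step 1)

A->B, B->C, C->CA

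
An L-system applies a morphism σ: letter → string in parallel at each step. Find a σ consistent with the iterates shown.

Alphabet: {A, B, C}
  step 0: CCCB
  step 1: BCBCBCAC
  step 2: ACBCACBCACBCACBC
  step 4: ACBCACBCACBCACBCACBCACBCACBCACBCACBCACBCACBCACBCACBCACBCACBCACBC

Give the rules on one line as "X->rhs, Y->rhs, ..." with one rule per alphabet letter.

  step 1 ⇒ step 2: BCBCBCAC ⇒ AC·BC·AC·BC·AC·BC·AC·BC
    A ↦ AC
    B ↦ AC
    C ↦ BC

A->AC, B->AC, C->BC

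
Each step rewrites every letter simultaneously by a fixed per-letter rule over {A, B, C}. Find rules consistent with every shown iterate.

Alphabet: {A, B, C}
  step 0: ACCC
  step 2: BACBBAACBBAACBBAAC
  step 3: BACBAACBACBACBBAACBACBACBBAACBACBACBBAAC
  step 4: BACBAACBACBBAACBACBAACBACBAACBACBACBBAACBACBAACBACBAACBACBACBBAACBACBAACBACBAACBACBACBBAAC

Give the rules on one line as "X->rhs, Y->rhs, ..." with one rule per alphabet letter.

A->B, B->BAC, C->AAC

  step 3 ⇒ step 4: BACBAACBACBACBBAACBACBACBBAACBACBACBBAAC ⇒ BAC·B·AAC·BAC·B·B·AAC·BAC·B·AAC·BAC·B·AAC·BAC·BAC·B·B·AAC·BAC·B·AAC·BAC·B·AAC·BAC·BAC·B·B·AAC·BAC·B·AAC·BAC·B·AAC·BAC·BAC·B·B·AAC
    A ↦ B
    B ↦ BAC
    C ↦ AAC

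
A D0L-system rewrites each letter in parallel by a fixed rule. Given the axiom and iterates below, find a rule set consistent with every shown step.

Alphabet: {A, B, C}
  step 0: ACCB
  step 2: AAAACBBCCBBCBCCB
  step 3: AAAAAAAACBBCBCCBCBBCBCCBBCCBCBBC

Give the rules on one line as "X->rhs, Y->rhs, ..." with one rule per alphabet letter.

  step 2 ⇒ step 3: AAAACBBCCBBCBCCB ⇒ AA·AA·AA·AA·CB·BC·BC·CB·CB·BC·BC·CB·BC·CB·CB·BC
    A ↦ AA
    B ↦ BC
    C ↦ CB

A->AA, B->BC, C->CB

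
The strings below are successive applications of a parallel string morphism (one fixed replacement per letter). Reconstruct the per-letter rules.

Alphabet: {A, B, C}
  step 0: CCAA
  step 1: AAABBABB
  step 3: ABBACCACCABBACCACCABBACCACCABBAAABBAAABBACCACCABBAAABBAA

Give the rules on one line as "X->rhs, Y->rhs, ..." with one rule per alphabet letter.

  step 0 ⇒ step 1: CCAA ⇒ A·A·ABB·ABB
    A ↦ ABB
    C ↦ A
    B ↦ ACC  (constrained at step 1)

A->ABB, B->ACC, C->A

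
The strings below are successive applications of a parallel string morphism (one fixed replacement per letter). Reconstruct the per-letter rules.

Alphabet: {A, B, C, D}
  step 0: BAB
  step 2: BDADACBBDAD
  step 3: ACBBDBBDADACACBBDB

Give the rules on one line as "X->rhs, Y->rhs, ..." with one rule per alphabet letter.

A->BD, B->AC, C->AD, D->B

  step 2 ⇒ step 3: BDADACBBDAD ⇒ AC·B·BD·B·BD·AD·AC·AC·B·BD·B
    A ↦ BD
    B ↦ AC
    C ↦ AD
    D ↦ B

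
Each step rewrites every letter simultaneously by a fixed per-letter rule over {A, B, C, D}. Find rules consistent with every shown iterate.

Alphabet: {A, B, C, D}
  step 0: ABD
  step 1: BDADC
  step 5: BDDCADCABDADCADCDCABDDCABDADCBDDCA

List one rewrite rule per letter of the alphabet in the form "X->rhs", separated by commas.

A->BD, B->A, C->A, D->DC

  step 0 ⇒ step 1: ABD ⇒ BD·A·DC
    A ↦ BD
    B ↦ A
    D ↦ DC
    C ↦ A  (constrained at step 1)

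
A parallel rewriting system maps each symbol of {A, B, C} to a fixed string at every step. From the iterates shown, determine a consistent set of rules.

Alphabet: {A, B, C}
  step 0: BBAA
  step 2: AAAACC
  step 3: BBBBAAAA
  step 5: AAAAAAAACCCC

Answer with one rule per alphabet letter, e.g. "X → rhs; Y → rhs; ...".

A->B, B->C, C->AA

  step 2 ⇒ step 3: AAAACC ⇒ B·B·B·B·AA·AA
    A ↦ B
    C ↦ AA
    B ↦ C  (constrained at step 0)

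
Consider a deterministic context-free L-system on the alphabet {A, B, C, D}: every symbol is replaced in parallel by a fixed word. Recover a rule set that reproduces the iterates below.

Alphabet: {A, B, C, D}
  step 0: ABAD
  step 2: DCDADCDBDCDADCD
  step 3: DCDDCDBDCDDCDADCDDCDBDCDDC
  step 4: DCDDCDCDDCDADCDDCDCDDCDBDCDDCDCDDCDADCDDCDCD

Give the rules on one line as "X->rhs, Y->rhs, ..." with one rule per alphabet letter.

  step 3 ⇒ step 4: DCDDCDBDCDDCDADCDDCDBDCDDC ⇒ DC·D·DC·DC·D·DC·DA·DC·D·DC·DC·D·DC·DB·DC·D·DC·DC·D·DC·DA·DC·D·DC·DC·D
    A ↦ DB
    B ↦ DA
    C ↦ D
    D ↦ DC

A->DB, B->DA, C->D, D->DC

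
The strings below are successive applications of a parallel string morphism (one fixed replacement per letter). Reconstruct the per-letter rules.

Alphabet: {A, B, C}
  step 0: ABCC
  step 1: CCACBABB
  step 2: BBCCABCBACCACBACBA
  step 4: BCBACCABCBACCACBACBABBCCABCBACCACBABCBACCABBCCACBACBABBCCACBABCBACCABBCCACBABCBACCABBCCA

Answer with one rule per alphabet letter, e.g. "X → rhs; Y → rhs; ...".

A->CCA, B->CBA, C->B

  step 1 ⇒ step 2: CCACBABB ⇒ B·B·CCA·B·CBA·CCA·CBA·CBA
    A ↦ CCA
    B ↦ CBA
    C ↦ B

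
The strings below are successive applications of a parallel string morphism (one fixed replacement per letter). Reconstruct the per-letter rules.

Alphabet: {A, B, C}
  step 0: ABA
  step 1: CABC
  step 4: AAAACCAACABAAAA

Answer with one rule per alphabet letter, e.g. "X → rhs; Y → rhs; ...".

  step 0 ⇒ step 1: ABA ⇒ C·AB·C
    A ↦ C
    B ↦ AB
    C ↦ AA  (constrained at step 1)

A->C, B->AB, C->AA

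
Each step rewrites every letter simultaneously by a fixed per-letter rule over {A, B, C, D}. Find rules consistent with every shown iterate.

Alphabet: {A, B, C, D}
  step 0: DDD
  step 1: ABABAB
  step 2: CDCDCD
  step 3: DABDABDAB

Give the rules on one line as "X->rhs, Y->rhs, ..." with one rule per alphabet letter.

  step 2 ⇒ step 3: CDCDCD ⇒ D·AB·D·AB·D·AB
    C ↦ D
    D ↦ AB
  step 1 ⇒ step 2: ABABAB ⇒ C·D·C·D·C·D
    A ↦ C
  step 1 ⇒ step 2: ABABAB ⇒ C·D·C·D·C·D
    B ↦ D

A->C, B->D, C->D, D->AB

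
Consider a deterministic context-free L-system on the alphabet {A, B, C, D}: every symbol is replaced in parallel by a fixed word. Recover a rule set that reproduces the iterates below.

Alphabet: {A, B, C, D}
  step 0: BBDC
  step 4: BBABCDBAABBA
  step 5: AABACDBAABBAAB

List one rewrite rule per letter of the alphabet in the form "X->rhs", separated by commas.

A->B, B->A, C->CD, D->BA

  step 4 ⇒ step 5: BBABCDBAABBA ⇒ A·A·B·A·CD·BA·A·B·B·A·A·B
    A ↦ B
    B ↦ A
    C ↦ CD
    D ↦ BA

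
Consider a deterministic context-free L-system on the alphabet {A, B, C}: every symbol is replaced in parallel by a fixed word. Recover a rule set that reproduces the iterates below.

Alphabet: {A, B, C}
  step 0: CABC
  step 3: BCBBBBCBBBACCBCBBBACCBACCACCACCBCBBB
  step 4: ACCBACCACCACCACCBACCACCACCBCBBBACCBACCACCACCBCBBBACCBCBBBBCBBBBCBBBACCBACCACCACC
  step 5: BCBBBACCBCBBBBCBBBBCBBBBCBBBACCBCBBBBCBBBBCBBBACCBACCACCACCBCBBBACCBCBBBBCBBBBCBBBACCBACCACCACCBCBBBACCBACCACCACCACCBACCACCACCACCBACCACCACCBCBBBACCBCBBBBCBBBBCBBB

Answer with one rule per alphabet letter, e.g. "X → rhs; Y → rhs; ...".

  step 4 ⇒ step 5: ACCBACCACCACCACCBACCACCACCBCBBBACCBACCACCACCBCBBBACCBCBBBBCBBBBCBBBACCBACCACCACC ⇒ BCB·B·B·ACC·BCB·B·B·BCB·B·B·BCB·B·B·BCB·B·B·ACC·BCB·B·B·BCB·B·B·BCB·B·B·ACC·B·ACC·ACC·ACC·BCB·B·B·ACC·BCB·B·B·BCB·B·B·BCB·B·B·ACC·B·ACC·ACC·ACC·BCB·B·B·ACC·B·ACC·ACC·ACC·ACC·B·ACC·ACC·ACC·ACC·B·ACC·ACC·ACC·BCB·B·B·ACC·BCB·B·B·BCB·B·B·BCB·B·B
    A ↦ BCB
    B ↦ ACC
    C ↦ B

A->BCB, B->ACC, C->B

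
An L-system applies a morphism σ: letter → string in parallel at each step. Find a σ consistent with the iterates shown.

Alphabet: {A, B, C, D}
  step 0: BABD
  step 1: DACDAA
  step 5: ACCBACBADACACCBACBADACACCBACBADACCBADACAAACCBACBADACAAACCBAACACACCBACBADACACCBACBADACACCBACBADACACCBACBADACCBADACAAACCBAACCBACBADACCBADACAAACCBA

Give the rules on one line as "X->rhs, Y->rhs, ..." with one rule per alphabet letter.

A->AC, B->D, C->CBA, D->AA

  step 0 ⇒ step 1: BABD ⇒ D·AC·D·AA
    A ↦ AC
    B ↦ D
    D ↦ AA
    C ↦ CBA  (constrained at step 1)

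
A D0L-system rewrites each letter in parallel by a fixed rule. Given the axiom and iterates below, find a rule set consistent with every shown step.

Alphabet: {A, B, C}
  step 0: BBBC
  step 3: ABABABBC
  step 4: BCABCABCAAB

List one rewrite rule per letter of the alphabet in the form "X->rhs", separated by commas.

  step 3 ⇒ step 4: ABABABBC ⇒ BC·A·BC·A·BC·A·A·B
    A ↦ BC
    B ↦ A
    C ↦ B

A->BC, B->A, C->B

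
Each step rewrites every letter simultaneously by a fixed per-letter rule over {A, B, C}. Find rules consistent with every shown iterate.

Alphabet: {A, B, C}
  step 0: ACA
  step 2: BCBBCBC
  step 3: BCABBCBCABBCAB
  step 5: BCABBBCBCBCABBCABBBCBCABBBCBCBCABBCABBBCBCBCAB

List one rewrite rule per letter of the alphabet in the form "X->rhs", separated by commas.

A->B, B->BC, C->AB

  step 2 ⇒ step 3: BCBBCBC ⇒ BC·AB·BC·BC·AB·BC·AB
    B ↦ BC
    C ↦ AB
    A ↦ B  (constrained at step 0)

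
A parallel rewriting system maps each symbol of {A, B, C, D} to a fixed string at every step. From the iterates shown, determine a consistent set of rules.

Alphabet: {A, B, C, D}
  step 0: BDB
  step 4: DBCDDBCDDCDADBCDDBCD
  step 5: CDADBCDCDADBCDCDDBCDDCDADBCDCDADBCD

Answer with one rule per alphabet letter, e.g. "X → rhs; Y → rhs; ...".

  step 4 ⇒ step 5: DBCDDBCDDCDADBCDDBCD ⇒ CD·A·DB·CD·CD·A·DB·CD·CD·DB·CD·D·CD·A·DB·CD·CD·A·DB·CD
    A ↦ D
    B ↦ A
    C ↦ DB
    D ↦ CD

A->D, B->A, C->DB, D->CD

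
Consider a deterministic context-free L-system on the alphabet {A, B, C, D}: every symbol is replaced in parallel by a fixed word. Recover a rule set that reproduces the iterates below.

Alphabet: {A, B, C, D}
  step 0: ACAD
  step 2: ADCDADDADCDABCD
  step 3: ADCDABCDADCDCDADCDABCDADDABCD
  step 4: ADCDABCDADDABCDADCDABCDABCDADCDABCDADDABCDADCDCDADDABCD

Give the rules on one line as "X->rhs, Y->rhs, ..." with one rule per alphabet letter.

A->AD, B->D, C->AB, D->CD

  step 3 ⇒ step 4: ADCDABCDADCDCDADCDABCDADDABCD ⇒ AD·CD·AB·CD·AD·D·AB·CD·AD·CD·AB·CD·AB·CD·AD·CD·AB·CD·AD·D·AB·CD·AD·CD·CD·AD·D·AB·CD
    A ↦ AD
    B ↦ D
    C ↦ AB
    D ↦ CD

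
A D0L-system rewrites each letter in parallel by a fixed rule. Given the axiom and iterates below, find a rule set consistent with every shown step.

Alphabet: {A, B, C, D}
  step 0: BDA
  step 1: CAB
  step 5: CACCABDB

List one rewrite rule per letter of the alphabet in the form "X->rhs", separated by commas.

A->B, B->C, C->BD, D->A

  step 0 ⇒ step 1: BDA ⇒ C·A·B
    A ↦ B
    B ↦ C
    D ↦ A
    C ↦ BD  (constrained at step 1)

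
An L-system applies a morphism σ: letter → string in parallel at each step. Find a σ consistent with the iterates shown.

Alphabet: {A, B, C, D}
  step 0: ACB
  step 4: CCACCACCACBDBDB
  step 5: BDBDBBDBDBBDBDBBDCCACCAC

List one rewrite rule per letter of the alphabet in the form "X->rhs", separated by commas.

A->B, B->C, C->BD, D->CA

  step 4 ⇒ step 5: CCACCACCACBDBDB ⇒ BD·BD·B·BD·BD·B·BD·BD·B·BD·C·CA·C·CA·C
    A ↦ B
    B ↦ C
    C ↦ BD
    D ↦ CA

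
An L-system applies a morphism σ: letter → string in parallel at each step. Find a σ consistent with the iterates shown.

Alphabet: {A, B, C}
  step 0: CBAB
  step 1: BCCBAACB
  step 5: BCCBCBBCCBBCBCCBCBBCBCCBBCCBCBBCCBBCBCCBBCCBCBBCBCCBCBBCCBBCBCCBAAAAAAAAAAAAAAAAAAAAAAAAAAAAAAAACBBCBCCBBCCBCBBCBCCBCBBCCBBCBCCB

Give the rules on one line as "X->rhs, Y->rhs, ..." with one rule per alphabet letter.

A->AA, B->CB, C->BC

  step 0 ⇒ step 1: CBAB ⇒ BC·CB·AA·CB
    A ↦ AA
    B ↦ CB
    C ↦ BC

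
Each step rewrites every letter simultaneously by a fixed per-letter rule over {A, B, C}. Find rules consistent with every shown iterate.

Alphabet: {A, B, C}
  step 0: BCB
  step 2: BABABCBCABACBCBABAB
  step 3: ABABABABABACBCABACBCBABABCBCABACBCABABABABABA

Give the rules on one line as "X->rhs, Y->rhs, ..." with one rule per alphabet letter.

A->B, B->ABA, C->CBC

  step 2 ⇒ step 3: BABABCBCABACBCBABAB ⇒ ABA·B·ABA·B·ABA·CBC·ABA·CBC·B·ABA·B·CBC·ABA·CBC·ABA·B·ABA·B·ABA
    A ↦ B
    B ↦ ABA
    C ↦ CBC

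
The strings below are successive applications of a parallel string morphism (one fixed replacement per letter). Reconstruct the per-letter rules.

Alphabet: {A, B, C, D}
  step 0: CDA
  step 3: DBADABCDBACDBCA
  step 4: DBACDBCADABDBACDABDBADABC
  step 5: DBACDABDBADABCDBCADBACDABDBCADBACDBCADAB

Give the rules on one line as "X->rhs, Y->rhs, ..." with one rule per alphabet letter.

A->C, B->A, C->DAB, D->DB

  step 4 ⇒ step 5: DBACDBCADABDBACDABDBADABC ⇒ DB·A·C·DAB·DB·A·DAB·C·DB·C·A·DB·A·C·DAB·DB·C·A·DB·A·C·DB·C·A·DAB
    A ↦ C
    B ↦ A
    C ↦ DAB
    D ↦ DB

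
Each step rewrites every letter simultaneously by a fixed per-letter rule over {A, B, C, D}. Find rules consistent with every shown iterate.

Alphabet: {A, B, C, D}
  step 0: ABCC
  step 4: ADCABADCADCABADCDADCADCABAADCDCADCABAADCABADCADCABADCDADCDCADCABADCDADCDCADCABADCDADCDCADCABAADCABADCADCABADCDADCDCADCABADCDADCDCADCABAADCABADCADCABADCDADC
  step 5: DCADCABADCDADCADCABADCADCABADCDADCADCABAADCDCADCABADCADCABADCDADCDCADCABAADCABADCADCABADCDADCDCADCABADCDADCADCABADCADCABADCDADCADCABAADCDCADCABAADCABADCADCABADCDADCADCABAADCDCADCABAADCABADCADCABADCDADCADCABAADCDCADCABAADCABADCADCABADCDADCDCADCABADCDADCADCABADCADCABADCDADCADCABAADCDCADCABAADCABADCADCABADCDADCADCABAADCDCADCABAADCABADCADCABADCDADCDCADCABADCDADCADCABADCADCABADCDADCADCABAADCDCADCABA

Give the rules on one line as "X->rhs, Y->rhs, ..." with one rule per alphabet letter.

  step 4 ⇒ step 5: ADCABADCADCABADCDADCADCABAADCDCADCABAADCABADCADCABADCDADCDCADCABADCDADCDCADCABADCDADCDCADCABAADCABADCADCABADCDADCDCADCABADCDADCDCADCABAADCABADCADCABADCDADC ⇒ DC·ADC·ABA·DC·DA·DC·ADC·ABA·DC·ADC·ABA·DC·DA·DC·ADC·ABA·ADC·DC·ADC·ABA·DC·ADC·ABA·DC·DA·DC·DC·ADC·ABA·ADC·ABA·DC·ADC·ABA·DC·DA·DC·DC·ADC·ABA·DC·DA·DC·ADC·ABA·DC·ADC·ABA·DC·DA·DC·ADC·ABA·ADC·DC·ADC·ABA·ADC·ABA·DC·ADC·ABA·DC·DA·DC·ADC·ABA·ADC·DC·ADC·ABA·ADC·ABA·DC·ADC·ABA·DC·DA·DC·ADC·ABA·ADC·DC·ADC·ABA·ADC·ABA·DC·ADC·ABA·DC·DA·DC·DC·ADC·ABA·DC·DA·DC·ADC·ABA·DC·ADC·ABA·DC·DA·DC·ADC·ABA·ADC·DC·ADC·ABA·ADC·ABA·DC·ADC·ABA·DC·DA·DC·ADC·ABA·ADC·DC·ADC·ABA·ADC·ABA·DC·ADC·ABA·DC·DA·DC·DC·ADC·ABA·DC·DA·DC·ADC·ABA·DC·ADC·ABA·DC·DA·DC·ADC·ABA·ADC·DC·ADC·ABA
    A ↦ DC
    B ↦ DA
    C ↦ ABA
    D ↦ ADC

A->DC, B->DA, C->ABA, D->ADC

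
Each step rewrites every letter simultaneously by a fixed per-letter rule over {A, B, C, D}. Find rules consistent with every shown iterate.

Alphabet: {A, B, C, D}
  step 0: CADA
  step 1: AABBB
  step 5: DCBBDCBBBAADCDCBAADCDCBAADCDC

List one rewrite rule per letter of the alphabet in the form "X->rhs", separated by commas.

  step 0 ⇒ step 1: CADA ⇒ AA·B·B·B
    A ↦ B
    C ↦ AA
    D ↦ B
    B ↦ DC  (constrained at step 1)

A->B, B->DC, C->AA, D->B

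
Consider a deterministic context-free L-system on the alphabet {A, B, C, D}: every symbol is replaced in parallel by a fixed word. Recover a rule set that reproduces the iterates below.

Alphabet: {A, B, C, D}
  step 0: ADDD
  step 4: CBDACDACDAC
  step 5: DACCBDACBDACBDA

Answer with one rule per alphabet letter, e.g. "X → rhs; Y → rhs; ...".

A->B, B->C, C->DA, D->C

  step 4 ⇒ step 5: CBDACDACDAC ⇒ DA·C·C·B·DA·C·B·DA·C·B·DA
    A ↦ B
    B ↦ C
    C ↦ DA
    D ↦ C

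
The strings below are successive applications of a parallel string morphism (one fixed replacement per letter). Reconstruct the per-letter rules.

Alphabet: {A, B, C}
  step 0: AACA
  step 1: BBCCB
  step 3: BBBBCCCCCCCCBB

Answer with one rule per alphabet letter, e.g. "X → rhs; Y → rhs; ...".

  step 0 ⇒ step 1: AACA ⇒ B·B·CC·B
    A ↦ B
    C ↦ CC
    B ↦ AA  (constrained at step 1)

A->B, B->AA, C->CC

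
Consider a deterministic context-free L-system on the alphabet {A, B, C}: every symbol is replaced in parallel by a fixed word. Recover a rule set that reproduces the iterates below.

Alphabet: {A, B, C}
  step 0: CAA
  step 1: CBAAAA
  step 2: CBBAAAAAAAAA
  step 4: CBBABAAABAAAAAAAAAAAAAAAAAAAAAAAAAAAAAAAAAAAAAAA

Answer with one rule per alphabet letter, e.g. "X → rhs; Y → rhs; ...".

  step 1 ⇒ step 2: CBAAAA ⇒ CB·BA·AA·AA·AA·AA
    A ↦ AA
    B ↦ BA
    C ↦ CB

A->AA, B->BA, C->CB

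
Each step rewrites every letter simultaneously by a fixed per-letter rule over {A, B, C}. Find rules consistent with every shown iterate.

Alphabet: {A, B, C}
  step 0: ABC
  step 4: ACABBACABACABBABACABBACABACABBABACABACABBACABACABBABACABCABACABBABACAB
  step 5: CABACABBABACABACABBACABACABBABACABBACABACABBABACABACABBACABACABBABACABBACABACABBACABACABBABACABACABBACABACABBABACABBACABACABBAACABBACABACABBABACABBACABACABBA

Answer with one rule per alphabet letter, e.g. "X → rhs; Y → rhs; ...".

A->CAB, B->BA, C->A

  step 4 ⇒ step 5: ACABBACABACABBABACABBACABACABBABACABACABBACABACABBABACABCABACABBABACAB ⇒ CAB·A·CAB·BA·BA·CAB·A·CAB·BA·CAB·A·CAB·BA·BA·CAB·BA·CAB·A·CAB·BA·BA·CAB·A·CAB·BA·CAB·A·CAB·BA·BA·CAB·BA·CAB·A·CAB·BA·CAB·A·CAB·BA·BA·CAB·A·CAB·BA·CAB·A·CAB·BA·BA·CAB·BA·CAB·A·CAB·BA·A·CAB·BA·CAB·A·CAB·BA·BA·CAB·BA·CAB·A·CAB·BA
    A ↦ CAB
    B ↦ BA
    C ↦ A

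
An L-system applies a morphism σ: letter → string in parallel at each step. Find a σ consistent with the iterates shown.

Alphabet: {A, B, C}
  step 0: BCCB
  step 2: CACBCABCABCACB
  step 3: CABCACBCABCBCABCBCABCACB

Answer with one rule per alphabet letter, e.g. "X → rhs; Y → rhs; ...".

  step 2 ⇒ step 3: CACBCABCABCACB ⇒ CA·B·CA·CB·CA·B·CB·CA·B·CB·CA·B·CA·CB
    A ↦ B
    B ↦ CB
    C ↦ CA

A->B, B->CB, C->CA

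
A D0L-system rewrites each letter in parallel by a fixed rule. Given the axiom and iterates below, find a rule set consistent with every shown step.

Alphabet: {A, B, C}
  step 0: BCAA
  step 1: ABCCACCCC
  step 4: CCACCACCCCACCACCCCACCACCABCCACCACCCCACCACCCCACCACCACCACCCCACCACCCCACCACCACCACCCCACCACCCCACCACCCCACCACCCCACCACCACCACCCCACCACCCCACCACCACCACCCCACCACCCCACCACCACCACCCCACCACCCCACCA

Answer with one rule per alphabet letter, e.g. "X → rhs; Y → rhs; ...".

A->CC, B->AB, C->CCA

  step 0 ⇒ step 1: BCAA ⇒ AB·CCA·CC·CC
    A ↦ CC
    B ↦ AB
    C ↦ CCA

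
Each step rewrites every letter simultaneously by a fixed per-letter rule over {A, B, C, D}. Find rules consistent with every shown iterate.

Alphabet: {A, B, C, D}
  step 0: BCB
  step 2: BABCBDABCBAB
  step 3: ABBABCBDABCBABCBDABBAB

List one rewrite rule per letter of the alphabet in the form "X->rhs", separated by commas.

  step 2 ⇒ step 3: BABCBDABCBAB ⇒ AB·B·AB·CBD·AB·C·B·AB·CBD·AB·B·AB
    A ↦ B
    B ↦ AB
    C ↦ CBD
    D ↦ C

A->B, B->AB, C->CBD, D->C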